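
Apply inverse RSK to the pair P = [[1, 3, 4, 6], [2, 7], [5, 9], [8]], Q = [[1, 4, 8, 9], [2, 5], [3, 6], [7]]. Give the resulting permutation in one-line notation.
Reverse the RSK construction: for i from n down to 1, find the cell of Q containing i, remove the entry at that cell from P, and reverse-bump it up through P; the value ejected from row 1 is w(i).

Step i=9: Q has 9 at row 1, column 4; remove that cell from P, ejecting 6. So w(9) = 6. P is now [[1, 3, 4], [2, 7], [5, 9], [8]].
Step i=8: Q has 8 at row 1, column 3; remove that cell from P, ejecting 4. So w(8) = 4. P is now [[1, 3], [2, 7], [5, 9], [8]].
Step i=7: Q has 7 at row 4, column 1; remove 8 from row 4 of P and reverse-bump: 8 enters row 3 and ejects 5; 5 enters row 2 and ejects 2; 2 enters row 1 and ejects 1. So w(7) = 1. P is now [[2, 3], [5, 7], [8, 9]].
Step i=6: Q has 6 at row 3, column 2; remove 9 from row 3 of P and reverse-bump: 9 enters row 2 and ejects 7; 7 enters row 1 and ejects 3. So w(6) = 3. P is now [[2, 7], [5, 9], [8]].
Step i=5: Q has 5 at row 2, column 2; remove 9 from row 2 of P and reverse-bump: 9 enters row 1 and ejects 7. So w(5) = 7. P is now [[2, 9], [5], [8]].
Step i=4: Q has 4 at row 1, column 2; remove that cell from P, ejecting 9. So w(4) = 9. P is now [[2], [5], [8]].
Step i=3: Q has 3 at row 3, column 1; remove 8 from row 3 of P and reverse-bump: 8 enters row 2 and ejects 5; 5 enters row 1 and ejects 2. So w(3) = 2. P is now [[5], [8]].
Step i=2: Q has 2 at row 2, column 1; remove 8 from row 2 of P and reverse-bump: 8 enters row 1 and ejects 5. So w(2) = 5. P is now [[8]].
Step i=1: Q has 1 at row 1, column 1; remove that cell from P, ejecting 8. So w(1) = 8. P is now [].

So w = 8 5 2 9 7 3 1 4 6.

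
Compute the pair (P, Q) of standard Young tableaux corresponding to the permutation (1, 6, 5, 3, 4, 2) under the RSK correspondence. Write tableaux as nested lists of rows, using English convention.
P = [[1, 2, 4], [3], [5], [6]], Q = [[1, 2, 5], [3], [4], [6]]

Insert each entry of the permutation into P by Schensted row insertion, recording in Q the position of each new cell.

After inserting 1: P = [[1]].
After inserting 6: P = [[1, 6]].
After inserting 5: P = [[1, 5], [6]].
After inserting 3: P = [[1, 3], [5], [6]].
After inserting 4: P = [[1, 3, 4], [5], [6]].
After inserting 2: P = [[1, 2, 4], [3], [5], [6]].

So P = [[1, 2, 4], [3], [5], [6]], Q = [[1, 2, 5], [3], [4], [6]].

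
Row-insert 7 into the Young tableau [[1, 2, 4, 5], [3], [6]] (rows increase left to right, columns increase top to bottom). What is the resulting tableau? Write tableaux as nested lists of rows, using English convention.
7 is larger than every entry of row 1, so it is appended to row 1. The new tableau is [[1, 2, 4, 5, 7], [3], [6]].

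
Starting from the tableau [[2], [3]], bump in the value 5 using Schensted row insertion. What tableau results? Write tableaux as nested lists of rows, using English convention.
[[2, 5], [3]]

5 is larger than every entry of row 1, so it is appended to row 1. The new tableau is [[2, 5], [3]].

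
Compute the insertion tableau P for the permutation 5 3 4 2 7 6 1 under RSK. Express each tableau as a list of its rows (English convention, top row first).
Insert 5: appended to row 1. P = [[5]].
Insert 3: 3 bumps 5 from row 1; 5 starts row 2. P = [[3], [5]].
Insert 4: appended to row 1. P = [[3, 4], [5]].
Insert 2: 2 bumps 3 from row 1; 3 bumps 5 from row 2; 5 starts row 3. P = [[2, 4], [3], [5]].
Insert 7: appended to row 1. P = [[2, 4, 7], [3], [5]].
Insert 6: 6 bumps 7 from row 1; 7 appends to row 2. P = [[2, 4, 6], [3, 7], [5]].
Insert 1: 1 bumps 2 from row 1; 2 bumps 3 from row 2; 3 bumps 5 from row 3; 5 starts row 4. P = [[1, 4, 6], [2, 7], [3], [5]].

So P = [[1, 4, 6], [2, 7], [3], [5]].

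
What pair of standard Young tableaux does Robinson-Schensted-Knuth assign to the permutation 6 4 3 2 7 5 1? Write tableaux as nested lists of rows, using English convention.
P = [[1, 5], [2, 7], [3], [4], [6]], Q = [[1, 5], [2, 6], [3], [4], [7]]

Insert each entry of the permutation into P by Schensted row insertion, recording in Q the position of each new cell.

Insert 6: appended to row 1. P = [[6]].
Insert 4: 4 bumps 6 from row 1; 6 starts row 2. P = [[4], [6]].
Insert 3: 3 bumps 4 from row 1; 4 bumps 6 from row 2; 6 starts row 3. P = [[3], [4], [6]].
Insert 2: 2 bumps 3 from row 1; 3 bumps 4 from row 2; 4 bumps 6 from row 3; 6 starts row 4. P = [[2], [3], [4], [6]].
Insert 7: appended to row 1. P = [[2, 7], [3], [4], [6]].
Insert 5: 5 bumps 7 from row 1; 7 appends to row 2. P = [[2, 5], [3, 7], [4], [6]].
Insert 1: 1 bumps 2 from row 1; 2 bumps 3 from row 2; 3 bumps 4 from row 3; 4 bumps 6 from row 4; 6 starts row 5. P = [[1, 5], [2, 7], [3], [4], [6]].

So P = [[1, 5], [2, 7], [3], [4], [6]], Q = [[1, 5], [2, 6], [3], [4], [7]].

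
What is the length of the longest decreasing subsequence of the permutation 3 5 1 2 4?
2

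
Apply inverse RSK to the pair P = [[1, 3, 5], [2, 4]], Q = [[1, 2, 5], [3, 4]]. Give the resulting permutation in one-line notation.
Reverse RSK: for i = n, n-1, ..., 1, locate i in Q, remove the corresponding corner cell from P, and reverse-bump its entry up through P; the value ejected from row 1 is w(i).

So w = 2 4 1 3 5.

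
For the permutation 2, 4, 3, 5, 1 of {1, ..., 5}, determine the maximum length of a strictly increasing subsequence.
3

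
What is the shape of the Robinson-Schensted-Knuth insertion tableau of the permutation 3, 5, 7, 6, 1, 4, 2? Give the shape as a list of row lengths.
[3, 2, 1, 1]

RSK row insertion gives P = [[1, 2, 6], [3, 4], [5], [7]], which has shape [3, 2, 1, 1].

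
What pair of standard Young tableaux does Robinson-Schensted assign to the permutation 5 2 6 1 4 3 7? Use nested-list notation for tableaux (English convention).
P = [[1, 3, 7], [2, 4], [5, 6]], Q = [[1, 3, 7], [2, 5], [4, 6]]

Insert each entry of the permutation into P by Schensted row insertion, recording in Q the position of each new cell.

After inserting 5: P = [[5]].
After inserting 2: P = [[2], [5]].
After inserting 6: P = [[2, 6], [5]].
After inserting 1: P = [[1, 6], [2], [5]].
After inserting 4: P = [[1, 4], [2, 6], [5]].
After inserting 3: P = [[1, 3], [2, 4], [5, 6]].
After inserting 7: P = [[1, 3, 7], [2, 4], [5, 6]].

So P = [[1, 3, 7], [2, 4], [5, 6]], Q = [[1, 3, 7], [2, 5], [4, 6]].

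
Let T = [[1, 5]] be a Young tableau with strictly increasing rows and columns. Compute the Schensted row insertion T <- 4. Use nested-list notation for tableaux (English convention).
[[1, 4], [5]]

In row 1, 4 replaces 5 (the leftmost entry greater than 4); 5 is bumped to row 2. 5 starts a new row 2. The new tableau is [[1, 4], [5]].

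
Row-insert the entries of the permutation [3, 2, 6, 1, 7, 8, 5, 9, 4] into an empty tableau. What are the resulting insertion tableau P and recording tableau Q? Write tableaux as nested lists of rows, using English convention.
Insert each entry of the permutation into P by Schensted row insertion, recording in Q the position of each new cell.

Insert 3: appended to row 1. P = [[3]].
Insert 2: 2 bumps 3 from row 1; 3 starts row 2. P = [[2], [3]].
Insert 6: appended to row 1. P = [[2, 6], [3]].
Insert 1: 1 bumps 2 from row 1; 2 bumps 3 from row 2; 3 starts row 3. P = [[1, 6], [2], [3]].
Insert 7: appended to row 1. P = [[1, 6, 7], [2], [3]].
Insert 8: appended to row 1. P = [[1, 6, 7, 8], [2], [3]].
Insert 5: 5 bumps 6 from row 1; 6 appends to row 2. P = [[1, 5, 7, 8], [2, 6], [3]].
Insert 9: appended to row 1. P = [[1, 5, 7, 8, 9], [2, 6], [3]].
Insert 4: 4 bumps 5 from row 1; 5 bumps 6 from row 2; 6 appends to row 3. P = [[1, 4, 7, 8, 9], [2, 5], [3, 6]].

So P = [[1, 4, 7, 8, 9], [2, 5], [3, 6]], Q = [[1, 3, 5, 6, 8], [2, 7], [4, 9]].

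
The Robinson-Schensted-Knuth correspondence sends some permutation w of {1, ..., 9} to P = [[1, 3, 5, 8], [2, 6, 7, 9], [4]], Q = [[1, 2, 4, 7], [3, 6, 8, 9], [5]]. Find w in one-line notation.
4 6 2 7 1 3 9 5 8

Reverse the RSK construction: for i from n down to 1, find the cell of Q containing i, remove the entry at that cell from P, and reverse-bump it up through P; the value ejected from row 1 is w(i).

Step i=9: Q has 9 at row 2, column 4; remove 9 from row 2 of P and reverse-bump: 9 enters row 1 and ejects 8. So w(9) = 8. P is now [[1, 3, 5, 9], [2, 6, 7], [4]].
Step i=8: Q has 8 at row 2, column 3; remove 7 from row 2 of P and reverse-bump: 7 enters row 1 and ejects 5. So w(8) = 5. P is now [[1, 3, 7, 9], [2, 6], [4]].
Step i=7: Q has 7 at row 1, column 4; remove that cell from P, ejecting 9. So w(7) = 9. P is now [[1, 3, 7], [2, 6], [4]].
Step i=6: Q has 6 at row 2, column 2; remove 6 from row 2 of P and reverse-bump: 6 enters row 1 and ejects 3. So w(6) = 3. P is now [[1, 6, 7], [2], [4]].
Step i=5: Q has 5 at row 3, column 1; remove 4 from row 3 of P and reverse-bump: 4 enters row 2 and ejects 2; 2 enters row 1 and ejects 1. So w(5) = 1. P is now [[2, 6, 7], [4]].
Step i=4: Q has 4 at row 1, column 3; remove that cell from P, ejecting 7. So w(4) = 7. P is now [[2, 6], [4]].
Step i=3: Q has 3 at row 2, column 1; remove 4 from row 2 of P and reverse-bump: 4 enters row 1 and ejects 2. So w(3) = 2. P is now [[4, 6]].
Step i=2: Q has 2 at row 1, column 2; remove that cell from P, ejecting 6. So w(2) = 6. P is now [[4]].
Step i=1: Q has 1 at row 1, column 1; remove that cell from P, ejecting 4. So w(1) = 4. P is now [].

So w = 4 6 2 7 1 3 9 5 8.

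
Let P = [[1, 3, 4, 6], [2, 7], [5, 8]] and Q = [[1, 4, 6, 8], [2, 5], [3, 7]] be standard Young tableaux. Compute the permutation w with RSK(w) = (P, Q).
5 2 1 8 3 7 4 6

Reverse the RSK construction: for i from n down to 1, find the cell of Q containing i, remove the entry at that cell from P, and reverse-bump it up through P; the value ejected from row 1 is w(i).

Step i=8: Q has 8 at row 1, column 4; remove that cell from P, ejecting 6. So w(8) = 6. P is now [[1, 3, 4], [2, 7], [5, 8]].
Step i=7: Q has 7 at row 3, column 2; remove 8 from row 3 of P and reverse-bump: 8 enters row 2 and ejects 7; 7 enters row 1 and ejects 4. So w(7) = 4. P is now [[1, 3, 7], [2, 8], [5]].
Step i=6: Q has 6 at row 1, column 3; remove that cell from P, ejecting 7. So w(6) = 7. P is now [[1, 3], [2, 8], [5]].
Step i=5: Q has 5 at row 2, column 2; remove 8 from row 2 of P and reverse-bump: 8 enters row 1 and ejects 3. So w(5) = 3. P is now [[1, 8], [2], [5]].
Step i=4: Q has 4 at row 1, column 2; remove that cell from P, ejecting 8. So w(4) = 8. P is now [[1], [2], [5]].
Step i=3: Q has 3 at row 3, column 1; remove 5 from row 3 of P and reverse-bump: 5 enters row 2 and ejects 2; 2 enters row 1 and ejects 1. So w(3) = 1. P is now [[2], [5]].
Step i=2: Q has 2 at row 2, column 1; remove 5 from row 2 of P and reverse-bump: 5 enters row 1 and ejects 2. So w(2) = 2. P is now [[5]].
Step i=1: Q has 1 at row 1, column 1; remove that cell from P, ejecting 5. So w(1) = 5. P is now [].

So w = 5 2 1 8 3 7 4 6.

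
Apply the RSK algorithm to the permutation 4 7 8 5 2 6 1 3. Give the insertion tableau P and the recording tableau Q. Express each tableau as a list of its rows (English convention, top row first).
P = [[1, 3, 6], [2, 5], [4, 8], [7]], Q = [[1, 2, 3], [4, 6], [5, 8], [7]]

Insert each entry of the permutation into P by Schensted row insertion, recording in Q the position of each new cell.

Insert 4: appended to row 1. P = [[4]].
Insert 7: appended to row 1. P = [[4, 7]].
Insert 8: appended to row 1. P = [[4, 7, 8]].
Insert 5: 5 bumps 7 from row 1; 7 starts row 2. P = [[4, 5, 8], [7]].
Insert 2: 2 bumps 4 from row 1; 4 bumps 7 from row 2; 7 starts row 3. P = [[2, 5, 8], [4], [7]].
Insert 6: 6 bumps 8 from row 1; 8 appends to row 2. P = [[2, 5, 6], [4, 8], [7]].
Insert 1: 1 bumps 2 from row 1; 2 bumps 4 from row 2; 4 bumps 7 from row 3; 7 starts row 4. P = [[1, 5, 6], [2, 8], [4], [7]].
Insert 3: 3 bumps 5 from row 1; 5 bumps 8 from row 2; 8 appends to row 3. P = [[1, 3, 6], [2, 5], [4, 8], [7]].

So P = [[1, 3, 6], [2, 5], [4, 8], [7]], Q = [[1, 2, 3], [4, 6], [5, 8], [7]].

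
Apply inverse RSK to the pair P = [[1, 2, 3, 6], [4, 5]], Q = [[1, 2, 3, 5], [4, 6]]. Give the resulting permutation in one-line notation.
Reverse the RSK construction: for i from n down to 1, find the cell of Q containing i, remove the entry at that cell from P, and reverse-bump it up through P; the value ejected from row 1 is w(i).

Step i=6: Q has 6 at row 2, column 2; remove 5 from row 2 of P and reverse-bump: 5 enters row 1 and ejects 3. So w(6) = 3. P is now [[1, 2, 5, 6], [4]].
Step i=5: Q has 5 at row 1, column 4; remove that cell from P, ejecting 6. So w(5) = 6. P is now [[1, 2, 5], [4]].
Step i=4: Q has 4 at row 2, column 1; remove 4 from row 2 of P and reverse-bump: 4 enters row 1 and ejects 2. So w(4) = 2. P is now [[1, 4, 5]].
Step i=3: Q has 3 at row 1, column 3; remove that cell from P, ejecting 5. So w(3) = 5. P is now [[1, 4]].
Step i=2: Q has 2 at row 1, column 2; remove that cell from P, ejecting 4. So w(2) = 4. P is now [[1]].
Step i=1: Q has 1 at row 1, column 1; remove that cell from P, ejecting 1. So w(1) = 1. P is now [].

So w = 1 4 5 2 6 3.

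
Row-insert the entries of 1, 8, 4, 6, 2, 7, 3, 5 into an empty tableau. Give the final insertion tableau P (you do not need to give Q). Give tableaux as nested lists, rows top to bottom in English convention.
After inserting 1: P = [[1]].
After inserting 8: P = [[1, 8]].
After inserting 4: P = [[1, 4], [8]].
After inserting 6: P = [[1, 4, 6], [8]].
After inserting 2: P = [[1, 2, 6], [4], [8]].
After inserting 7: P = [[1, 2, 6, 7], [4], [8]].
After inserting 3: P = [[1, 2, 3, 7], [4, 6], [8]].
After inserting 5: P = [[1, 2, 3, 5], [4, 6, 7], [8]].

So P = [[1, 2, 3, 5], [4, 6, 7], [8]].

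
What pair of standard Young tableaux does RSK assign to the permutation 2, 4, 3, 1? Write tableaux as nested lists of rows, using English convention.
P = [[1, 3], [2], [4]], Q = [[1, 2], [3], [4]]

Insert each entry of the permutation into P by Schensted row insertion, recording in Q the position of each new cell.

Insert 2: appended to row 1. P = [[2]], Q = [[1]].
Insert 4: appended to row 1. P = [[2, 4]], Q = [[1, 2]].
Insert 3: 3 bumps 4 from row 1; 4 starts row 2. P = [[2, 3], [4]], Q = [[1, 2], [3]].
Insert 1: 1 bumps 2 from row 1; 2 bumps 4 from row 2; 4 starts row 3. P = [[1, 3], [2], [4]], Q = [[1, 2], [3], [4]].

So P = [[1, 3], [2], [4]], Q = [[1, 2], [3], [4]].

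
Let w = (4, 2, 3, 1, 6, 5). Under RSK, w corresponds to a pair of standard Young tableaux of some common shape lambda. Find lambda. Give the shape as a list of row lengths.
[3, 2, 1]

Row-insert each entry into an empty tableau.

After inserting 4: P = [[4]].
After inserting 2: P = [[2], [4]].
After inserting 3: P = [[2, 3], [4]].
After inserting 1: P = [[1, 3], [2], [4]].
After inserting 6: P = [[1, 3, 6], [2], [4]].
After inserting 5: P = [[1, 3, 5], [2, 6], [4]].

The final insertion tableau P = [[1, 3, 5], [2, 6], [4]] has shape [3, 2, 1].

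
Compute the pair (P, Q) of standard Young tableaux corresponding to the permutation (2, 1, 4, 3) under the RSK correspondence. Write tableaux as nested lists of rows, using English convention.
P = [[1, 3], [2, 4]], Q = [[1, 3], [2, 4]]

Insert each entry of the permutation into P by Schensted row insertion, recording in Q the position of each new cell.

After inserting 2: P = [[2]].
After inserting 1: P = [[1], [2]].
After inserting 4: P = [[1, 4], [2]].
After inserting 3: P = [[1, 3], [2, 4]].

So P = [[1, 3], [2, 4]], Q = [[1, 3], [2, 4]].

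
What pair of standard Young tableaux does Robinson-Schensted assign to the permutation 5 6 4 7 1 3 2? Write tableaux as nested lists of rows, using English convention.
Insert each entry of the permutation into P by Schensted row insertion, recording in Q the position of each new cell.

Insert 5: appended to row 1. P = [[5]].
Insert 6: appended to row 1. P = [[5, 6]].
Insert 4: 4 bumps 5 from row 1; 5 starts row 2. P = [[4, 6], [5]].
Insert 7: appended to row 1. P = [[4, 6, 7], [5]].
Insert 1: 1 bumps 4 from row 1; 4 bumps 5 from row 2; 5 starts row 3. P = [[1, 6, 7], [4], [5]].
Insert 3: 3 bumps 6 from row 1; 6 appends to row 2. P = [[1, 3, 7], [4, 6], [5]].
Insert 2: 2 bumps 3 from row 1; 3 bumps 4 from row 2; 4 bumps 5 from row 3; 5 starts row 4. P = [[1, 2, 7], [3, 6], [4], [5]].

So P = [[1, 2, 7], [3, 6], [4], [5]], Q = [[1, 2, 4], [3, 6], [5], [7]].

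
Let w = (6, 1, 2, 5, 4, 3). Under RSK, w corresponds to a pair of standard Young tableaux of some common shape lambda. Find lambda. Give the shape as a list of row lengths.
[3, 1, 1, 1]

RSK row insertion gives P = [[1, 2, 3], [4], [5], [6]], which has shape [3, 1, 1, 1].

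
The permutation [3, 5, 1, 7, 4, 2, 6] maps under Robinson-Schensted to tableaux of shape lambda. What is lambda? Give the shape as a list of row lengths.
[3, 3, 1]

Row-insert each entry into an empty tableau.

After inserting 3: P = [[3]].
After inserting 5: P = [[3, 5]].
After inserting 1: P = [[1, 5], [3]].
After inserting 7: P = [[1, 5, 7], [3]].
After inserting 4: P = [[1, 4, 7], [3, 5]].
After inserting 2: P = [[1, 2, 7], [3, 4], [5]].
After inserting 6: P = [[1, 2, 6], [3, 4, 7], [5]].

The final insertion tableau P = [[1, 2, 6], [3, 4, 7], [5]] has shape [3, 3, 1].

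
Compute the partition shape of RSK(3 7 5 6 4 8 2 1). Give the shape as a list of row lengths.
[4, 1, 1, 1, 1]

Row-insert each entry into an empty tableau.

After inserting 3: P = [[3]].
After inserting 7: P = [[3, 7]].
After inserting 5: P = [[3, 5], [7]].
After inserting 6: P = [[3, 5, 6], [7]].
After inserting 4: P = [[3, 4, 6], [5], [7]].
After inserting 8: P = [[3, 4, 6, 8], [5], [7]].
After inserting 2: P = [[2, 4, 6, 8], [3], [5], [7]].
After inserting 1: P = [[1, 4, 6, 8], [2], [3], [5], [7]].

The final insertion tableau P = [[1, 4, 6, 8], [2], [3], [5], [7]] has shape [4, 1, 1, 1, 1].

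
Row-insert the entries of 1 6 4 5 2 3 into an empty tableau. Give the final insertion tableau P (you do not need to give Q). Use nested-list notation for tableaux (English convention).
P = [[1, 2, 3], [4, 5], [6]]

After inserting 1: P = [[1]].
After inserting 6: P = [[1, 6]].
After inserting 4: P = [[1, 4], [6]].
After inserting 5: P = [[1, 4, 5], [6]].
After inserting 2: P = [[1, 2, 5], [4], [6]].
After inserting 3: P = [[1, 2, 3], [4, 5], [6]].

So P = [[1, 2, 3], [4, 5], [6]].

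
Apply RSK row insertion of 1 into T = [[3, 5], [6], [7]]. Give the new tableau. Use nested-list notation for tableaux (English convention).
[[1, 5], [3], [6], [7]]

In row 1, 1 replaces 3 (the leftmost entry greater than 1); 3 is bumped to row 2. In row 2, 3 replaces 6 (the leftmost entry greater than 3); 6 is bumped to row 3. In row 3, 6 replaces 7 (the leftmost entry greater than 6); 7 is bumped to row 4. 7 starts a new row 4. The new tableau is [[1, 5], [3], [6], [7]].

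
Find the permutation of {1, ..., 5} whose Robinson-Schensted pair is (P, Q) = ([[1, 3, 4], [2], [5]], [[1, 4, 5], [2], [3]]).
5 2 1 3 4

Reverse the RSK construction: for i from n down to 1, find the cell of Q containing i, remove the entry at that cell from P, and reverse-bump it up through P; the value ejected from row 1 is w(i).

Step i=5: Q has 5 at row 1, column 3; remove that cell from P, ejecting 4. So w(5) = 4. P is now [[1, 3], [2], [5]].
Step i=4: Q has 4 at row 1, column 2; remove that cell from P, ejecting 3. So w(4) = 3. P is now [[1], [2], [5]].
Step i=3: Q has 3 at row 3, column 1; remove 5 from row 3 of P and reverse-bump: 5 enters row 2 and ejects 2; 2 enters row 1 and ejects 1. So w(3) = 1. P is now [[2], [5]].
Step i=2: Q has 2 at row 2, column 1; remove 5 from row 2 of P and reverse-bump: 5 enters row 1 and ejects 2. So w(2) = 2. P is now [[5]].
Step i=1: Q has 1 at row 1, column 1; remove that cell from P, ejecting 5. So w(1) = 5. P is now [].

So w = 5 2 1 3 4.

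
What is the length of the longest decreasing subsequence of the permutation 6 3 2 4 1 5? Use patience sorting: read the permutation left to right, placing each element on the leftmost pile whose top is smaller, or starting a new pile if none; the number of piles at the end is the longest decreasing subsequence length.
4

6: new pile. tops = [6]
3: new pile. tops = [6, 3]
2: new pile. tops = [6, 3, 2]
4: onto pile 2 (replacing 3). tops = [6, 4, 2]
1: new pile. tops = [6, 4, 2, 1]
5: onto pile 2 (replacing 4). tops = [6, 5, 2, 1]

4 piles, so the longest decreasing subsequence has length 4.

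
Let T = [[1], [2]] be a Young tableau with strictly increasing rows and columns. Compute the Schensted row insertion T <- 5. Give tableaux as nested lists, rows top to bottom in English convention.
[[1, 5], [2]]

5 is larger than every entry of row 1, so it is appended to row 1. The new tableau is [[1, 5], [2]].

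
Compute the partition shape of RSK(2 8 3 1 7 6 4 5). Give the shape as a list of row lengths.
Row-insert each entry into an empty tableau.

After inserting 2: P = [[2]].
After inserting 8: P = [[2, 8]].
After inserting 3: P = [[2, 3], [8]].
After inserting 1: P = [[1, 3], [2], [8]].
After inserting 7: P = [[1, 3, 7], [2], [8]].
After inserting 6: P = [[1, 3, 6], [2, 7], [8]].
After inserting 4: P = [[1, 3, 4], [2, 6], [7], [8]].
After inserting 5: P = [[1, 3, 4, 5], [2, 6], [7], [8]].

The final insertion tableau P = [[1, 3, 4, 5], [2, 6], [7], [8]] has shape [4, 2, 1, 1].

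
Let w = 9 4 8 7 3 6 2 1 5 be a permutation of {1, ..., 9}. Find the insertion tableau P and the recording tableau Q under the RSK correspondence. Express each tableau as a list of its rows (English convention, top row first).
P = [[1, 5], [2, 6], [3, 7], [4], [8], [9]], Q = [[1, 3], [2, 6], [4, 9], [5], [7], [8]]

Insert each entry of the permutation into P by Schensted row insertion, recording in Q the position of each new cell.

After inserting 9: P = [[9]].
After inserting 4: P = [[4], [9]].
After inserting 8: P = [[4, 8], [9]].
After inserting 7: P = [[4, 7], [8], [9]].
After inserting 3: P = [[3, 7], [4], [8], [9]].
After inserting 6: P = [[3, 6], [4, 7], [8], [9]].
After inserting 2: P = [[2, 6], [3, 7], [4], [8], [9]].
After inserting 1: P = [[1, 6], [2, 7], [3], [4], [8], [9]].
After inserting 5: P = [[1, 5], [2, 6], [3, 7], [4], [8], [9]].

So P = [[1, 5], [2, 6], [3, 7], [4], [8], [9]], Q = [[1, 3], [2, 6], [4, 9], [5], [7], [8]].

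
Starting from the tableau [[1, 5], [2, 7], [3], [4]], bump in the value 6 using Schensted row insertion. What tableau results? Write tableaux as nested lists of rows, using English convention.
6 is larger than every entry of row 1, so it is appended to row 1. The new tableau is [[1, 5, 6], [2, 7], [3], [4]].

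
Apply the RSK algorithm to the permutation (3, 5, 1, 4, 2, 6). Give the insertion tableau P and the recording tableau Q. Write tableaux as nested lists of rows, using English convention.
P = [[1, 2, 6], [3, 4], [5]], Q = [[1, 2, 6], [3, 4], [5]]

Insert each entry of the permutation into P by Schensted row insertion, recording in Q the position of each new cell.

Insert 3: appended to row 1. P = [[3]].
Insert 5: appended to row 1. P = [[3, 5]].
Insert 1: 1 bumps 3 from row 1; 3 starts row 2. P = [[1, 5], [3]].
Insert 4: 4 bumps 5 from row 1; 5 appends to row 2. P = [[1, 4], [3, 5]].
Insert 2: 2 bumps 4 from row 1; 4 bumps 5 from row 2; 5 starts row 3. P = [[1, 2], [3, 4], [5]].
Insert 6: appended to row 1. P = [[1, 2, 6], [3, 4], [5]].

So P = [[1, 2, 6], [3, 4], [5]], Q = [[1, 2, 6], [3, 4], [5]].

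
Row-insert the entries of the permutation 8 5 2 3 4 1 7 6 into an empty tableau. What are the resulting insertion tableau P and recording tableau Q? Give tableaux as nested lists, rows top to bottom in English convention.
P = [[1, 3, 4, 6], [2, 7], [5], [8]], Q = [[1, 4, 5, 7], [2, 8], [3], [6]]

Insert each entry of the permutation into P by Schensted row insertion, recording in Q the position of each new cell.

Insert 8: appended to row 1. P = [[8]], Q = [[1]].
Insert 5: 5 bumps 8 from row 1; 8 starts row 2. P = [[5], [8]], Q = [[1], [2]].
Insert 2: 2 bumps 5 from row 1; 5 bumps 8 from row 2; 8 starts row 3. P = [[2], [5], [8]], Q = [[1], [2], [3]].
Insert 3: appended to row 1. P = [[2, 3], [5], [8]], Q = [[1, 4], [2], [3]].
Insert 4: appended to row 1. P = [[2, 3, 4], [5], [8]], Q = [[1, 4, 5], [2], [3]].
Insert 1: 1 bumps 2 from row 1; 2 bumps 5 from row 2; 5 bumps 8 from row 3; 8 starts row 4. P = [[1, 3, 4], [2], [5], [8]], Q = [[1, 4, 5], [2], [3], [6]].
Insert 7: appended to row 1. P = [[1, 3, 4, 7], [2], [5], [8]], Q = [[1, 4, 5, 7], [2], [3], [6]].
Insert 6: 6 bumps 7 from row 1; 7 appends to row 2. P = [[1, 3, 4, 6], [2, 7], [5], [8]], Q = [[1, 4, 5, 7], [2, 8], [3], [6]].

So P = [[1, 3, 4, 6], [2, 7], [5], [8]], Q = [[1, 4, 5, 7], [2, 8], [3], [6]].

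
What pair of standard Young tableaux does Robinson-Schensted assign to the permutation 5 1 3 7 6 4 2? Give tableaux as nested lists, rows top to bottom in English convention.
P = [[1, 2, 4], [3, 6], [5], [7]], Q = [[1, 3, 4], [2, 5], [6], [7]]

Insert each entry of the permutation into P by Schensted row insertion, recording in Q the position of each new cell.

Insert 5: appended to row 1. P = [[5]], Q = [[1]].
Insert 1: 1 bumps 5 from row 1; 5 starts row 2. P = [[1], [5]], Q = [[1], [2]].
Insert 3: appended to row 1. P = [[1, 3], [5]], Q = [[1, 3], [2]].
Insert 7: appended to row 1. P = [[1, 3, 7], [5]], Q = [[1, 3, 4], [2]].
Insert 6: 6 bumps 7 from row 1; 7 appends to row 2. P = [[1, 3, 6], [5, 7]], Q = [[1, 3, 4], [2, 5]].
Insert 4: 4 bumps 6 from row 1; 6 bumps 7 from row 2; 7 starts row 3. P = [[1, 3, 4], [5, 6], [7]], Q = [[1, 3, 4], [2, 5], [6]].
Insert 2: 2 bumps 3 from row 1; 3 bumps 5 from row 2; 5 bumps 7 from row 3; 7 starts row 4. P = [[1, 2, 4], [3, 6], [5], [7]], Q = [[1, 3, 4], [2, 5], [6], [7]].

So P = [[1, 2, 4], [3, 6], [5], [7]], Q = [[1, 3, 4], [2, 5], [6], [7]].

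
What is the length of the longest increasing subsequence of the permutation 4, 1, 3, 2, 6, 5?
3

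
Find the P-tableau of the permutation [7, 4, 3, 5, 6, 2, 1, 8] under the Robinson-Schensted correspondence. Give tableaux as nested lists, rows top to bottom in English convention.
P = [[1, 5, 6, 8], [2], [3], [4], [7]]

Insert 7: appended to row 1. P = [[7]].
Insert 4: 4 bumps 7 from row 1; 7 starts row 2. P = [[4], [7]].
Insert 3: 3 bumps 4 from row 1; 4 bumps 7 from row 2; 7 starts row 3. P = [[3], [4], [7]].
Insert 5: appended to row 1. P = [[3, 5], [4], [7]].
Insert 6: appended to row 1. P = [[3, 5, 6], [4], [7]].
Insert 2: 2 bumps 3 from row 1; 3 bumps 4 from row 2; 4 bumps 7 from row 3; 7 starts row 4. P = [[2, 5, 6], [3], [4], [7]].
Insert 1: 1 bumps 2 from row 1; 2 bumps 3 from row 2; 3 bumps 4 from row 3; 4 bumps 7 from row 4; 7 starts row 5. P = [[1, 5, 6], [2], [3], [4], [7]].
Insert 8: appended to row 1. P = [[1, 5, 6, 8], [2], [3], [4], [7]].

So P = [[1, 5, 6, 8], [2], [3], [4], [7]].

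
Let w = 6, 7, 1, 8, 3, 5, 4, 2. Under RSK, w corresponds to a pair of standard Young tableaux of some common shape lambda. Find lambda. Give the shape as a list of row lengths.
[3, 3, 1, 1]

Row-insert each entry into an empty tableau.

After inserting 6: P = [[6]].
After inserting 7: P = [[6, 7]].
After inserting 1: P = [[1, 7], [6]].
After inserting 8: P = [[1, 7, 8], [6]].
After inserting 3: P = [[1, 3, 8], [6, 7]].
After inserting 5: P = [[1, 3, 5], [6, 7, 8]].
After inserting 4: P = [[1, 3, 4], [5, 7, 8], [6]].
After inserting 2: P = [[1, 2, 4], [3, 7, 8], [5], [6]].

The final insertion tableau P = [[1, 2, 4], [3, 7, 8], [5], [6]] has shape [3, 3, 1, 1].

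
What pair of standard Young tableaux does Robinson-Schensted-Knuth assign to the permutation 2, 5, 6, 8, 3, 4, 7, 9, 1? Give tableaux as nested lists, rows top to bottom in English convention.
P = [[1, 3, 4, 7, 9], [2, 6, 8], [5]], Q = [[1, 2, 3, 4, 8], [5, 6, 7], [9]]

Insert each entry of the permutation into P by Schensted row insertion, recording in Q the position of each new cell.

Insert 2: appended to row 1. P = [[2]].
Insert 5: appended to row 1. P = [[2, 5]].
Insert 6: appended to row 1. P = [[2, 5, 6]].
Insert 8: appended to row 1. P = [[2, 5, 6, 8]].
Insert 3: 3 bumps 5 from row 1; 5 starts row 2. P = [[2, 3, 6, 8], [5]].
Insert 4: 4 bumps 6 from row 1; 6 appends to row 2. P = [[2, 3, 4, 8], [5, 6]].
Insert 7: 7 bumps 8 from row 1; 8 appends to row 2. P = [[2, 3, 4, 7], [5, 6, 8]].
Insert 9: appended to row 1. P = [[2, 3, 4, 7, 9], [5, 6, 8]].
Insert 1: 1 bumps 2 from row 1; 2 bumps 5 from row 2; 5 starts row 3. P = [[1, 3, 4, 7, 9], [2, 6, 8], [5]].

So P = [[1, 3, 4, 7, 9], [2, 6, 8], [5]], Q = [[1, 2, 3, 4, 8], [5, 6, 7], [9]].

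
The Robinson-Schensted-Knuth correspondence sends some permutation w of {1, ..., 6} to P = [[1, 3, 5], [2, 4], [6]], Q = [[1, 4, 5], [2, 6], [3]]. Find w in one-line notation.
6 2 1 4 5 3

Reverse the RSK construction: for i from n down to 1, find the cell of Q containing i, remove the entry at that cell from P, and reverse-bump it up through P; the value ejected from row 1 is w(i).

Step i=6: Q has 6 at row 2, column 2; remove 4 from row 2 of P and reverse-bump: 4 enters row 1 and ejects 3. So w(6) = 3. P is now [[1, 4, 5], [2], [6]].
Step i=5: Q has 5 at row 1, column 3; remove that cell from P, ejecting 5. So w(5) = 5. P is now [[1, 4], [2], [6]].
Step i=4: Q has 4 at row 1, column 2; remove that cell from P, ejecting 4. So w(4) = 4. P is now [[1], [2], [6]].
Step i=3: Q has 3 at row 3, column 1; remove 6 from row 3 of P and reverse-bump: 6 enters row 2 and ejects 2; 2 enters row 1 and ejects 1. So w(3) = 1. P is now [[2], [6]].
Step i=2: Q has 2 at row 2, column 1; remove 6 from row 2 of P and reverse-bump: 6 enters row 1 and ejects 2. So w(2) = 2. P is now [[6]].
Step i=1: Q has 1 at row 1, column 1; remove that cell from P, ejecting 6. So w(1) = 6. P is now [].

So w = 6 2 1 4 5 3.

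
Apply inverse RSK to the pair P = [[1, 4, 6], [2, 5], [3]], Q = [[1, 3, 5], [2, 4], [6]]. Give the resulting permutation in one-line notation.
Reverse the RSK construction: for i from n down to 1, find the cell of Q containing i, remove the entry at that cell from P, and reverse-bump it up through P; the value ejected from row 1 is w(i).

Step i=6: Q has 6 at row 3, column 1; remove 3 from row 3 of P and reverse-bump: 3 enters row 2 and ejects 2; 2 enters row 1 and ejects 1. So w(6) = 1. P is now [[2, 4, 6], [3, 5]].
Step i=5: Q has 5 at row 1, column 3; remove that cell from P, ejecting 6. So w(5) = 6. P is now [[2, 4], [3, 5]].
Step i=4: Q has 4 at row 2, column 2; remove 5 from row 2 of P and reverse-bump: 5 enters row 1 and ejects 4. So w(4) = 4. P is now [[2, 5], [3]].
Step i=3: Q has 3 at row 1, column 2; remove that cell from P, ejecting 5. So w(3) = 5. P is now [[2], [3]].
Step i=2: Q has 2 at row 2, column 1; remove 3 from row 2 of P and reverse-bump: 3 enters row 1 and ejects 2. So w(2) = 2. P is now [[3]].
Step i=1: Q has 1 at row 1, column 1; remove that cell from P, ejecting 3. So w(1) = 3. P is now [].

So w = 3 2 5 4 6 1.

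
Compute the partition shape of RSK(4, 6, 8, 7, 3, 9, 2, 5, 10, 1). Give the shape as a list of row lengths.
[5, 2, 1, 1, 1]

RSK row insertion gives P = [[1, 5, 7, 9, 10], [2, 6], [3], [4], [8]], which has shape [5, 2, 1, 1, 1].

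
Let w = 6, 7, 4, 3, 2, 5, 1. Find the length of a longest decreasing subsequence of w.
5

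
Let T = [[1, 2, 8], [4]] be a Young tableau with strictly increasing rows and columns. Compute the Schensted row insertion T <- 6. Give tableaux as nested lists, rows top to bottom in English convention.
In row 1, 6 replaces 8 (the leftmost entry greater than 6); 8 is bumped to row 2. 8 is appended to row 2. The new tableau is [[1, 2, 6], [4, 8]].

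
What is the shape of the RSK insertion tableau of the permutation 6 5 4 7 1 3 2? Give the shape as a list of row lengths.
Row-insert each entry into an empty tableau.

After inserting 6: P = [[6]].
After inserting 5: P = [[5], [6]].
After inserting 4: P = [[4], [5], [6]].
After inserting 7: P = [[4, 7], [5], [6]].
After inserting 1: P = [[1, 7], [4], [5], [6]].
After inserting 3: P = [[1, 3], [4, 7], [5], [6]].
After inserting 2: P = [[1, 2], [3, 7], [4], [5], [6]].

The final insertion tableau P = [[1, 2], [3, 7], [4], [5], [6]] has shape [2, 2, 1, 1, 1].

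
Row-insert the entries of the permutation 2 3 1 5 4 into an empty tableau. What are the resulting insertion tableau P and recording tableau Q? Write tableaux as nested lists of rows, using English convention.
P = [[1, 3, 4], [2, 5]], Q = [[1, 2, 4], [3, 5]]

Insert each entry of the permutation into P by Schensted row insertion, recording in Q the position of each new cell.

Insert 2: appended to row 1. P = [[2]].
Insert 3: appended to row 1. P = [[2, 3]].
Insert 1: 1 bumps 2 from row 1; 2 starts row 2. P = [[1, 3], [2]].
Insert 5: appended to row 1. P = [[1, 3, 5], [2]].
Insert 4: 4 bumps 5 from row 1; 5 appends to row 2. P = [[1, 3, 4], [2, 5]].

So P = [[1, 3, 4], [2, 5]], Q = [[1, 2, 4], [3, 5]].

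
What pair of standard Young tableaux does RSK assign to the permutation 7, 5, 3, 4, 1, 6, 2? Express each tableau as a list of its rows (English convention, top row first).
Insert each entry of the permutation into P by Schensted row insertion, recording in Q the position of each new cell.

Insert 7: appended to row 1. P = [[7]], Q = [[1]].
Insert 5: 5 bumps 7 from row 1; 7 starts row 2. P = [[5], [7]], Q = [[1], [2]].
Insert 3: 3 bumps 5 from row 1; 5 bumps 7 from row 2; 7 starts row 3. P = [[3], [5], [7]], Q = [[1], [2], [3]].
Insert 4: appended to row 1. P = [[3, 4], [5], [7]], Q = [[1, 4], [2], [3]].
Insert 1: 1 bumps 3 from row 1; 3 bumps 5 from row 2; 5 bumps 7 from row 3; 7 starts row 4. P = [[1, 4], [3], [5], [7]], Q = [[1, 4], [2], [3], [5]].
Insert 6: appended to row 1. P = [[1, 4, 6], [3], [5], [7]], Q = [[1, 4, 6], [2], [3], [5]].
Insert 2: 2 bumps 4 from row 1; 4 appends to row 2. P = [[1, 2, 6], [3, 4], [5], [7]], Q = [[1, 4, 6], [2, 7], [3], [5]].

So P = [[1, 2, 6], [3, 4], [5], [7]], Q = [[1, 4, 6], [2, 7], [3], [5]].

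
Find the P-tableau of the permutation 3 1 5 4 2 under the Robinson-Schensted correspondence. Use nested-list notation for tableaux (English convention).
After inserting 3: P = [[3]].
After inserting 1: P = [[1], [3]].
After inserting 5: P = [[1, 5], [3]].
After inserting 4: P = [[1, 4], [3, 5]].
After inserting 2: P = [[1, 2], [3, 4], [5]].

So P = [[1, 2], [3, 4], [5]].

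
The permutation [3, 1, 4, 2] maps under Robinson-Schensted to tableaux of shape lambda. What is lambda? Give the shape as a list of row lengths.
[2, 2]

Row-insert each entry into an empty tableau.

After inserting 3: P = [[3]].
After inserting 1: P = [[1], [3]].
After inserting 4: P = [[1, 4], [3]].
After inserting 2: P = [[1, 2], [3, 4]].

The final insertion tableau P = [[1, 2], [3, 4]] has shape [2, 2].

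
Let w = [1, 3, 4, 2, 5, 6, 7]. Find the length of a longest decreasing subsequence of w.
2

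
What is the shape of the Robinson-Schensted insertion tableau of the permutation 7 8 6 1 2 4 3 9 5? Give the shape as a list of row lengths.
Row-insert each entry into an empty tableau.

After inserting 7: P = [[7]].
After inserting 8: P = [[7, 8]].
After inserting 6: P = [[6, 8], [7]].
After inserting 1: P = [[1, 8], [6], [7]].
After inserting 2: P = [[1, 2], [6, 8], [7]].
After inserting 4: P = [[1, 2, 4], [6, 8], [7]].
After inserting 3: P = [[1, 2, 3], [4, 8], [6], [7]].
After inserting 9: P = [[1, 2, 3, 9], [4, 8], [6], [7]].
After inserting 5: P = [[1, 2, 3, 5], [4, 8, 9], [6], [7]].

The final insertion tableau P = [[1, 2, 3, 5], [4, 8, 9], [6], [7]] has shape [4, 3, 1, 1].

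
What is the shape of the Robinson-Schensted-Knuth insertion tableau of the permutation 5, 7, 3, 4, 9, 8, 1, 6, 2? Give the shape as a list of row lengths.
RSK row insertion gives P = [[1, 2, 6], [3, 4, 8], [5, 7], [9]], which has shape [3, 3, 2, 1].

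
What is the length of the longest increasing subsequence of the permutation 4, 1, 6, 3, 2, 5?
3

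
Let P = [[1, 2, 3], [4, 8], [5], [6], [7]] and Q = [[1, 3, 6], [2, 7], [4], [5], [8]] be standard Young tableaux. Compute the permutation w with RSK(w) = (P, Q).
Reverse the RSK construction: for i from n down to 1, find the cell of Q containing i, remove the entry at that cell from P, and reverse-bump it up through P; the value ejected from row 1 is w(i).

Step i=8: Q has 8 at row 5, column 1; remove 7 from row 5 of P and reverse-bump: 7 enters row 4 and ejects 6; 6 enters row 3 and ejects 5; 5 enters row 2 and ejects 4; 4 enters row 1 and ejects 3. So w(8) = 3. P is now [[1, 2, 4], [5, 8], [6], [7]].
Step i=7: Q has 7 at row 2, column 2; remove 8 from row 2 of P and reverse-bump: 8 enters row 1 and ejects 4. So w(7) = 4. P is now [[1, 2, 8], [5], [6], [7]].
Step i=6: Q has 6 at row 1, column 3; remove that cell from P, ejecting 8. So w(6) = 8. P is now [[1, 2], [5], [6], [7]].
Step i=5: Q has 5 at row 4, column 1; remove 7 from row 4 of P and reverse-bump: 7 enters row 3 and ejects 6; 6 enters row 2 and ejects 5; 5 enters row 1 and ejects 2. So w(5) = 2. P is now [[1, 5], [6], [7]].
Step i=4: Q has 4 at row 3, column 1; remove 7 from row 3 of P and reverse-bump: 7 enters row 2 and ejects 6; 6 enters row 1 and ejects 5. So w(4) = 5. P is now [[1, 6], [7]].
Step i=3: Q has 3 at row 1, column 2; remove that cell from P, ejecting 6. So w(3) = 6. P is now [[1], [7]].
Step i=2: Q has 2 at row 2, column 1; remove 7 from row 2 of P and reverse-bump: 7 enters row 1 and ejects 1. So w(2) = 1. P is now [[7]].
Step i=1: Q has 1 at row 1, column 1; remove that cell from P, ejecting 7. So w(1) = 7. P is now [].

So w = 7 1 6 5 2 8 4 3.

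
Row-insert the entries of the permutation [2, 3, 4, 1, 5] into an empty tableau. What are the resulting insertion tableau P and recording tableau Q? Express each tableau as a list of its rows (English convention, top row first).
Insert each entry of the permutation into P by Schensted row insertion, recording in Q the position of each new cell.

Insert 2: appended to row 1. P = [[2]].
Insert 3: appended to row 1. P = [[2, 3]].
Insert 4: appended to row 1. P = [[2, 3, 4]].
Insert 1: 1 bumps 2 from row 1; 2 starts row 2. P = [[1, 3, 4], [2]].
Insert 5: appended to row 1. P = [[1, 3, 4, 5], [2]].

So P = [[1, 3, 4, 5], [2]], Q = [[1, 2, 3, 5], [4]].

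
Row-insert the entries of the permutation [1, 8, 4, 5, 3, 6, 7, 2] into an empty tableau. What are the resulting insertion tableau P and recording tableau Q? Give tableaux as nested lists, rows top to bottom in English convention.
P = [[1, 2, 5, 6, 7], [3], [4], [8]], Q = [[1, 2, 4, 6, 7], [3], [5], [8]]

Insert each entry of the permutation into P by Schensted row insertion, recording in Q the position of each new cell.

Insert 1: appended to row 1. P = [[1]].
Insert 8: appended to row 1. P = [[1, 8]].
Insert 4: 4 bumps 8 from row 1; 8 starts row 2. P = [[1, 4], [8]].
Insert 5: appended to row 1. P = [[1, 4, 5], [8]].
Insert 3: 3 bumps 4 from row 1; 4 bumps 8 from row 2; 8 starts row 3. P = [[1, 3, 5], [4], [8]].
Insert 6: appended to row 1. P = [[1, 3, 5, 6], [4], [8]].
Insert 7: appended to row 1. P = [[1, 3, 5, 6, 7], [4], [8]].
Insert 2: 2 bumps 3 from row 1; 3 bumps 4 from row 2; 4 bumps 8 from row 3; 8 starts row 4. P = [[1, 2, 5, 6, 7], [3], [4], [8]].

So P = [[1, 2, 5, 6, 7], [3], [4], [8]], Q = [[1, 2, 4, 6, 7], [3], [5], [8]].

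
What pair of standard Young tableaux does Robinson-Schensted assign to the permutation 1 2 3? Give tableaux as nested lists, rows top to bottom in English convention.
P = [[1, 2, 3]], Q = [[1, 2, 3]]

Insert each entry of the permutation into P by Schensted row insertion, recording in Q the position of each new cell.

Insert 1: appended to row 1. P = [[1]].
Insert 2: appended to row 1. P = [[1, 2]].
Insert 3: appended to row 1. P = [[1, 2, 3]].

So P = [[1, 2, 3]], Q = [[1, 2, 3]].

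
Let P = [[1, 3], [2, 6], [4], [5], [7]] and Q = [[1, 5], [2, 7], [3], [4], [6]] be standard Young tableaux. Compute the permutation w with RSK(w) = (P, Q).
Reverse RSK: for i = n, n-1, ..., 1, locate i in Q, remove the corresponding corner cell from P, and reverse-bump its entry up through P; the value ejected from row 1 is w(i).

So w = 7 5 4 2 6 1 3.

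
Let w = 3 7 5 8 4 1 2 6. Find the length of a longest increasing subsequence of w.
3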